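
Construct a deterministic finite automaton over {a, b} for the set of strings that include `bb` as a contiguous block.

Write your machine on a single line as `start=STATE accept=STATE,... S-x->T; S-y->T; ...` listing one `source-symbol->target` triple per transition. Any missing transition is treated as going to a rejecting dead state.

Track how much of `bb` has been matched so far: state q0 is no progress, q2 is the absorbing accept state reached once `bb` has occurred. Intermediate states record partial matches; on a mismatch, fall back to the longest reusable overlap.
3 states suffice.
        a   b  
>  q0   q0  q1 
   q1   q0  q2 
 * q2   q2  q2 
(> = start, * = accepting)

start=q0; accept=q2; q0-a->q0; q0-b->q1; q1-a->q0; q1-b->q2; q2-a->q2; q2-b->q2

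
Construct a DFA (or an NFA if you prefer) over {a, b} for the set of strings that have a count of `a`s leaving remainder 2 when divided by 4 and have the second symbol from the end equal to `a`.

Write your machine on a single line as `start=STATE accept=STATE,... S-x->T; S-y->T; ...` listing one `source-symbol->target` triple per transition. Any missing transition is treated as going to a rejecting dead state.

start=s0; accept=s2,s5; s0-a->s1; s0-b->s0; s1-a->s2; s1-b->s3; s2-a->s4; s2-b->s5; s3-a->s6; s3-b->s3; s4-a->s0; s4-b->s4; s5-a->s4; s5-b->s7; s6-a->s4; s6-b->s5; s7-a->s4; s7-b->s7

Handle the two conditions separately and then intersect. One (4 states) tracks the count of `a`s modulo 4; the other (7 states) tracks the last 2 symbols read. Each combined state is a pair, one component from each; accept when both components accept. Minimizing collapses redundant product states.
        a   b  
>  s0   s1  s0 
   s1   s2  s3 
 * s2   s4  s5 
   s3   s6  s3 
   s4   s0  s4 
 * s5   s4  s7 
   s6   s4  s5 
   s7   s4  s7 
(> = start, * = accepting)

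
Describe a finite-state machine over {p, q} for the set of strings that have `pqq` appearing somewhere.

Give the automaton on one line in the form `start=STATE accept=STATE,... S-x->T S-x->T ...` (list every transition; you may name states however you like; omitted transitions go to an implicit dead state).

Track how much of `pqq` has been matched so far: state S0 is no progress, S3 is the absorbing accept state reached once `pqq` has occurred. Intermediate states record partial matches; on a mismatch, fall back to the longest reusable overlap.
4 states suffice.
        p   q  
>  S0   S1  S0 
   S1   S1  S2 
   S2   S1  S3 
 * S3   S3  S3 
(> = start, * = accepting)

start=S0 accept=S3 S0-p->S1 S0-q->S0 S1-p->S1 S1-q->S2 S2-p->S1 S2-q->S3 S3-p->S3 S3-q->S3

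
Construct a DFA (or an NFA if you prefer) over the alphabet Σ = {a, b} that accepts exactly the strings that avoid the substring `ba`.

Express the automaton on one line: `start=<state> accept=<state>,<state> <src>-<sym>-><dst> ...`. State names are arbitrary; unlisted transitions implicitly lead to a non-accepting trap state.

start=q0 accept=q0,q1 q0-a->q0 q0-b->q1 q1-a->q2 q1-b->q1 q2-a->q2 q2-b->q2

This is the complement of 'contains `ba`'. Use the same substring-matching states — q0 through q2 holding how much of `ba` has just been matched — but flip the accepting set: everything except the trap q2 accepts.
3 states suffice.
        a   b  
>* q0   q0  q1 
 * q1   q2  q1 
   q2   q2  q2 
(> = start, * = accepting)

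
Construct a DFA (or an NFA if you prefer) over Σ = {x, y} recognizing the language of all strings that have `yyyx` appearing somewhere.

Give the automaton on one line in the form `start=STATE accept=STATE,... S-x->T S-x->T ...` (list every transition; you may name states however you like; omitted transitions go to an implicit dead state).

start=q0 accept=q4 q0-x->q0 q0-y->q1 q1-x->q0 q1-y->q2 q2-x->q0 q2-y->q3 q3-x->q4 q3-y->q3 q4-x->q4 q4-y->q4

States q0..q3 record the length of the longest prefix of `yyyx` that matches the current input suffix. Reaching q4 means `yyyx` has been seen, and we stay there forever. Accept from q4.
A 5-state machine:
        x   y  
>  q0   q0  q1 
   q1   q0  q2 
   q2   q0  q3 
   q3   q4  q3 
 * q4   q4  q4 
(> = start, * = accepting)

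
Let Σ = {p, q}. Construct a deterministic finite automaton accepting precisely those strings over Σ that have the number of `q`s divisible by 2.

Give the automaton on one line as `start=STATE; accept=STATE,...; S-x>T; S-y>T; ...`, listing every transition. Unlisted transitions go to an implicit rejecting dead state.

The only thing that matters is how many `q`s have appeared, reduced mod 2. Use one state per residue: A for 0, …, B for 1. Reading `q` moves to the next residue; anything else stays put. A is accepting.
A 2-state machine:
       p  q 
>* A   A  B 
   B   B  A 
(> = start, * = accepting)

start=A; accept=A; A-p>A; A-q>B; B-p>B; B-q>A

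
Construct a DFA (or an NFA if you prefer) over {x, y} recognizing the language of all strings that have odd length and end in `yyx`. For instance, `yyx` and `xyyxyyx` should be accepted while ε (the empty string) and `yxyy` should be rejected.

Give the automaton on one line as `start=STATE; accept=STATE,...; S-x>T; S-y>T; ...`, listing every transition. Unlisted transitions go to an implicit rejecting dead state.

Handle the two conditions separately and then intersect. One (2 states) tracks the input length modulo 2; the other (4 states) tracks how much of the suffix `yyx` has currently been matched. Each combined state is a pair, one component from each; accept when both components accept. Equivalent product states are then merged.
A 5-state machine:
        x   y  
>  s0   s1  s2 
   s1   s0  s0 
   s2   s0  s3 
   s3   s4  s2 
 * s4   s0  s0 
(> = start, * = accepting)

start=s0; accept=s4; s0-x>s1; s0-y>s2; s1-x>s0; s1-y>s0; s2-x>s0; s2-y>s3; s3-x>s4; s3-y>s2; s4-x>s0; s4-y>s0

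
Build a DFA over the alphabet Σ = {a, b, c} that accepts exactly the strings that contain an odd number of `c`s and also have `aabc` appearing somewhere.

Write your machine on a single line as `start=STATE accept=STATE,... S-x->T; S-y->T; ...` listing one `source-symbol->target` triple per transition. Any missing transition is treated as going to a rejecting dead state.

Handle the two conditions separately and then intersect. The first has 2 states tracking the count of `c`s modulo 2; the second has 5 states tracking whether and how much of `aabc` has been seen. A product state is a pair (one from each), accepting exactly when both do.
        a   b   c  
>  S0   S1  S0  S2 
   S1   S3  S0  S2 
   S2   S4  S2  S0 
   S3   S3  S5  S2 
   S4   S6  S2  S0 
   S5   S1  S0  S7 
   S6   S6  S8  S0 
 * S7   S7  S7  S9 
   S8   S4  S2  S9 
   S9   S9  S9  S7 
(> = start, * = accepting)

start=S0; accept=S7; S0-a->S1; S0-b->S0; S0-c->S2; S1-a->S3; S1-b->S0; S1-c->S2; S2-a->S4; S2-b->S2; S2-c->S0; S3-a->S3; S3-b->S5; S3-c->S2; S4-a->S6; S4-b->S2; S4-c->S0; S5-a->S1; S5-b->S0; S5-c->S7; S6-a->S6; S6-b->S8; S6-c->S0; S7-a->S7; S7-b->S7; S7-c->S9; S8-a->S4; S8-b->S2; S8-c->S9; S9-a->S9; S9-b->S9; S9-c->S7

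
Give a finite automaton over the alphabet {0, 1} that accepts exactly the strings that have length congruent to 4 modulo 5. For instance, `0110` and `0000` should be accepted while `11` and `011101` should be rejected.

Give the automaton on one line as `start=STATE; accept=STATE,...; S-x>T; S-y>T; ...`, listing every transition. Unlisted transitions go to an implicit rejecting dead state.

Only the length mod 5 matters, so use a 5-cycle: from any state, every input symbol moves to the next state, wrapping S4 back to S0. Mark S4 accepting.
5 states suffice.
        0   1  
>  S0   S1  S1 
   S1   S2  S2 
   S2   S3  S3 
   S3   S4  S4 
 * S4   S0  S0 
(> = start, * = accepting)

start=S0; accept=S4; S0-0>S1; S0-1>S1; S1-0>S2; S1-1>S2; S2-0>S3; S2-1>S3; S3-0>S4; S3-1>S4; S4-0>S0; S4-1>S0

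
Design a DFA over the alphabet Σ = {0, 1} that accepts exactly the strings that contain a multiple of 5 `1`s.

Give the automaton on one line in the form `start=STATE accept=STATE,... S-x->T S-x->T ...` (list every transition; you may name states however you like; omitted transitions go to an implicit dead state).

Keep the running count of `1`s modulo 5: each `1` advances along the cycle S0 → S1 → S2 → S3 → S4 → S0 while other symbols loop. Accept at S0.
        0   1  
>* S0   S0  S1 
   S1   S1  S2 
   S2   S2  S3 
   S3   S3  S4 
   S4   S4  S0 
(> = start, * = accepting)

start=S0 accept=S0 S0-0->S0 S0-1->S1 S1-0->S1 S1-1->S2 S2-0->S2 S2-1->S3 S3-0->S3 S3-1->S4 S4-0->S4 S4-1->S0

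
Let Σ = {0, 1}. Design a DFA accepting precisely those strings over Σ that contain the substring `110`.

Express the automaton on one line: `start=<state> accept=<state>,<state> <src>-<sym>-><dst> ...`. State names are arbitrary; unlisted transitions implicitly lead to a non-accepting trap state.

States s0..s2 record the length of the longest prefix of `110` that matches the current input suffix. Reaching s3 means `110` has been seen, and we stay there forever. Accept from s3.
4 states suffice.
        0   1  
>  s0   s0  s1 
   s1   s0  s2 
   s2   s3  s2 
 * s3   s3  s3 
(> = start, * = accepting)

start=s0 accept=s3 s0-0->s0 s0-1->s1 s1-0->s0 s1-1->s2 s2-0->s3 s2-1->s2 s3-0->s3 s3-1->s3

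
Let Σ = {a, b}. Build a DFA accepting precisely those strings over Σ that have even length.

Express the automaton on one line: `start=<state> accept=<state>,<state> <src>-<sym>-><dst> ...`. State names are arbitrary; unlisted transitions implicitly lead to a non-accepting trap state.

Only the length mod 2 matters, so use a 2-cycle: from any state, every input symbol moves to the next state, wrapping S1 back to S0. Mark S0 accepting.
2 states suffice.
        a   b  
>* S0   S1  S1 
   S1   S0  S0 
(> = start, * = accepting)

start=S0 accept=S0 S0-a->S1 S0-b->S1 S1-a->S0 S1-b->S0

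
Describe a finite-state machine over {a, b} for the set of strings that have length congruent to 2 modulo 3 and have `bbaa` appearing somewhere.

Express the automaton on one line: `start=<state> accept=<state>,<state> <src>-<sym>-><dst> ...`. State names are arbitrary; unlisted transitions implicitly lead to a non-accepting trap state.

Build one automaton per condition and run them in lockstep. The first has 3 states tracking the input length modulo 3; the second has 5 states tracking whether and how much of `bbaa` has been seen. A product state is a pair (one from each), accepting exactly when both do.
With 15 states:
          a    b  
>  s0     s1   s2 
   s1     s3   s4 
   s2     s3   s5 
   s3     s0   s6 
   s4     s0   s7 
   s5     s8   s7 
   s6     s1   s9 
   s7    s10   s9 
   s8    s11   s2 
   s9    s12   s5 
   s10   s13   s4 
   s11   s13  s13 
   s12   s14   s6 
 * s13   s14  s14 
   s14   s11  s11 
(> = start, * = accepting)

start=s0 accept=s13 s0-a->s1 s0-b->s2 s1-a->s3 s1-b->s4 s2-a->s3 s2-b->s5 s3-a->s0 s3-b->s6 s4-a->s0 s4-b->s7 s5-a->s8 s5-b->s7 s6-a->s1 s6-b->s9 s7-a->s10 s7-b->s9 s8-a->s11 s8-b->s2 s9-a->s12 s9-b->s5 s10-a->s13 s10-b->s4 s11-a->s13 s11-b->s13 s12-a->s14 s12-b->s6 s13-a->s14 s13-b->s14 s14-a->s11 s14-b->s11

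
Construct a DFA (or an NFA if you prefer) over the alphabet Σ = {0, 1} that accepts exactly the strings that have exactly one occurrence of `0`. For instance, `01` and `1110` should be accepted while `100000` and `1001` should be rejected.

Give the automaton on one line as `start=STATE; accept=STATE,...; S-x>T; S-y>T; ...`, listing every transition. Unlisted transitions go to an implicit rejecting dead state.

start=S0; accept=S1; S0-0>S1; S0-1>S0; S1-0>S2; S1-1>S1; S2-0>S2; S2-1>S2

Count `0`s, saturating at 2: state S0 means no `0` yet, S1 means one `0` seen, S2 means more than one. Each `0` increments (capped at S2); other symbols loop. Accept from {S1}.
3 states suffice.
        0   1  
>  S0   S1  S0 
 * S1   S2  S1 
   S2   S2  S2 
(> = start, * = accepting)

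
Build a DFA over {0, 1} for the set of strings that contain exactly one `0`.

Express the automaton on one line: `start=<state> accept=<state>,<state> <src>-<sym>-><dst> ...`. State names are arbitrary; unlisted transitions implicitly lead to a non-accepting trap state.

start=S0 accept=S1 S0-0->S1 S0-1->S0 S1-0->S2 S1-1->S1 S2-0->S2 S2-1->S2

Count `0`s, saturating at 2: state S0 means no `0` yet, S1 means one `0` seen, S2 means more than one. Each `0` increments (capped at S2); other symbols loop. Accept from {S1}.
3 states suffice.
        0   1  
>  S0   S1  S0 
 * S1   S2  S1 
   S2   S2  S2 
(> = start, * = accepting)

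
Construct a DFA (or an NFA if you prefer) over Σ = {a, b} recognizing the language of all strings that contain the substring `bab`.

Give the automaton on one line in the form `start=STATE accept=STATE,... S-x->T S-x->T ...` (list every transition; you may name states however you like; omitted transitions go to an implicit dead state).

Track how much of `bab` has been matched so far: state q0 is no progress, q3 is the absorbing accept state reached once `bab` has occurred. Intermediate states record partial matches; on a mismatch, fall back to the longest reusable overlap.
4 states suffice.
        a   b  
>  q0   q0  q1 
   q1   q2  q1 
   q2   q0  q3 
 * q3   q3  q3 
(> = start, * = accepting)

start=q0 accept=q3 q0-a->q0 q0-b->q1 q1-a->q2 q1-b->q1 q2-a->q0 q2-b->q3 q3-a->q3 q3-b->q3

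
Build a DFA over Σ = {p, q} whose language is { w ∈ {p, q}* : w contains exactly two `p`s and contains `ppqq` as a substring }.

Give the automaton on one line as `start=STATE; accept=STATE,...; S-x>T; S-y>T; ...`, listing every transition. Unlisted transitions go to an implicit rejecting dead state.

start=s0; accept=s9; s0-p>s1; s0-q>s0; s1-p>s2; s1-q>s3; s2-p>s4; s2-q>s5; s3-p>s6; s3-q>s3; s4-p>s4; s4-q>s7; s5-p>s8; s5-q>s9; s6-p>s4; s6-q>s10; s7-p>s8; s7-q>s11; s8-p>s4; s8-q>s12; s9-p>s11; s9-q>s9; s10-p>s8; s10-q>s10; s11-p>s11; s11-q>s11; s12-p>s8; s12-q>s12

Build one automaton per condition and run them in lockstep. One (4 states) tracks the count of `p`s, saturating at 3; the other (5 states) tracks whether and how much of `ppqq` has been seen. Each combined state is a pair, one component from each; accept when both components accept.
A 13-state machine:
          p    q  
>  s0     s1   s0 
   s1     s2   s3 
   s2     s4   s5 
   s3     s6   s3 
   s4     s4   s7 
   s5     s8   s9 
   s6     s4  s10 
   s7     s8  s11 
   s8     s4  s12 
 * s9    s11   s9 
   s10    s8  s10 
   s11   s11  s11 
   s12    s8  s12 
(> = start, * = accepting)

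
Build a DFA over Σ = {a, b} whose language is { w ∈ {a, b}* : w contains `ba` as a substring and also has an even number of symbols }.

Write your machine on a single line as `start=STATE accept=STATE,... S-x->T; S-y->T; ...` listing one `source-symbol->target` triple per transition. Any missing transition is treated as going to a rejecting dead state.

Handle the two conditions separately and then intersect. The first has 3 states tracking whether and how much of `ba` has been seen; the second has 2 states tracking the input length modulo 2. A product state is a pair (one from each), accepting exactly when both do.
With 6 states:
        a   b  
>  s0   s1  s2 
   s1   s0  s3 
   s2   s4  s3 
   s3   s5  s2 
 * s4   s5  s5 
   s5   s4  s4 
(> = start, * = accepting)

start=s0; accept=s4; s0-a->s1; s0-b->s2; s1-a->s0; s1-b->s3; s2-a->s4; s2-b->s3; s3-a->s5; s3-b->s2; s4-a->s5; s4-b->s5; s5-a->s4; s5-b->s4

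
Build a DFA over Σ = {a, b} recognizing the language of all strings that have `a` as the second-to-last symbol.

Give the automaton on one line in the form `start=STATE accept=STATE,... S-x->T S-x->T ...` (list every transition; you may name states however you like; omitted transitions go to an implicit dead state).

start=q0 accept=q3,q4 q0-a->q1 q0-b->q2 q1-a->q3 q1-b->q4 q2-a->q5 q2-b->q6 q3-a->q3 q3-b->q4 q4-a->q5 q4-b->q6 q5-a->q3 q5-b->q4 q6-a->q5 q6-b->q6

A DFA must remember the last 2 symbols (since which symbol is second-to-last isn't known until the input ends). Use one state per possible window of the last ≤2 symbols; accept from those whose window starts with `a`.
        a   b  
>  q0   q1  q2 
   q1   q3  q4 
   q2   q5  q6 
 * q3   q3  q4 
 * q4   q5  q6 
   q5   q3  q4 
   q6   q5  q6 
(> = start, * = accepting)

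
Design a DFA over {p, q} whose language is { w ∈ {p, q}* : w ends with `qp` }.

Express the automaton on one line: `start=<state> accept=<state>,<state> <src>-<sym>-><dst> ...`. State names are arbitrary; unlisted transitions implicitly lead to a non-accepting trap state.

start=S0 accept=S2 S0-p->S0 S0-q->S1 S1-p->S2 S1-q->S1 S2-p->S0 S2-q->S1

Let each state record the length of the longest suffix of the input read so far that is also a prefix of `qp`. S1 means the last symbol is `q`; S2 means the last 2 symbols are `qp`. Accept only at S2, where the string currently ends in `qp`.
        p   q  
>  S0   S0  S1 
   S1   S2  S1 
 * S2   S0  S1 
(> = start, * = accepting)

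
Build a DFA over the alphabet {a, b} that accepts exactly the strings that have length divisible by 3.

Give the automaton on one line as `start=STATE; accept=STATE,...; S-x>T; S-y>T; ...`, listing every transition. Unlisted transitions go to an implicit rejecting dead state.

start=q0; accept=q0; q0-a>q1; q0-b>q1; q1-a>q2; q1-b>q2; q2-a>q0; q2-b>q0

Count input length modulo 3: every symbol advances one step around the cycle q0 → q1 → q2 → q0. Accept at q0.
A 3-state machine:
        a   b  
>* q0   q1  q1 
   q1   q2  q2 
   q2   q0  q0 
(> = start, * = accepting)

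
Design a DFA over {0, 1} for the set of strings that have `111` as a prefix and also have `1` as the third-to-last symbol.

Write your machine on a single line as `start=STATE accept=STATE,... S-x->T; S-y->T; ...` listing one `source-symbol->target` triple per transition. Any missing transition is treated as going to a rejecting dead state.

start=A; accept=E,F,G,H; A-0->B; A-1->C; B-0->B; B-1->B; C-0->B; C-1->D; D-0->B; D-1->E; E-0->F; E-1->E; F-0->G; F-1->H; G-0->I; G-1->J; H-0->K; H-1->L; I-0->I; I-1->J; J-0->K; J-1->L; K-0->G; K-1->H; L-0->F; L-1->E

Handle the two conditions separately and then intersect. One (5 states) tracks whether the input so far still matches the prefix `111`; the other (15 states) tracks the last 3 symbols read. Each combined state is a pair, one component from each; accept when both components accept. Equivalent product states are then merged.
With 12 states:
       0  1 
>  A   B  C 
   B   B  B 
   C   B  D 
   D   B  E 
 * E   F  E 
 * F   G  H 
 * G   I  J 
 * H   K  L 
   I   I  J 
   J   K  L 
   K   G  H 
   L   F  E 
(> = start, * = accepting)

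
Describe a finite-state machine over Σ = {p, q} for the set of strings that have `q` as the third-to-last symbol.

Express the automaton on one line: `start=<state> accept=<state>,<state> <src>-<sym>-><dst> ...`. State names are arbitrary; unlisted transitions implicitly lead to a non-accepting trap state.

Because acceptance depends on a position counted from the end, the machine has to buffer the most recent 3 symbols. Make each state the string of the last up-to-3 symbols read; on input `x` shift the window left and append `x`. Accept when the buffered window has length 3 and begins with `q`.
With 15 states:
       p  q 
>  A   B  C 
   B   D  E 
   C   F  G 
   D   H  I 
   E   J  K 
   F   L  M 
   G   N  O 
   H   H  I 
   I   J  K 
   J   L  M 
   K   N  O 
 * L   H  I 
 * M   J  K 
 * N   L  M 
 * O   N  O 
(> = start, * = accepting)

start=A accept=L,M,N,O A-p->B A-q->C B-p->D B-q->E C-p->F C-q->G D-p->H D-q->I E-p->J E-q->K F-p->L F-q->M G-p->N G-q->O H-p->H H-q->I I-p->J I-q->K J-p->L J-q->M K-p->N K-q->O L-p->H L-q->I M-p->J M-q->K N-p->L N-q->M O-p->N O-q->O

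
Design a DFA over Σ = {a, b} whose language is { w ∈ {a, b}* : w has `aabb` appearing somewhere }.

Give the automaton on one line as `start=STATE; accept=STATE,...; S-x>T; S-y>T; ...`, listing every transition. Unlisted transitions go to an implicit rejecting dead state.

Track how much of `aabb` has been matched so far: state S0 is no progress, S4 is the absorbing accept state reached once `aabb` has occurred. Intermediate states record partial matches; on a mismatch, fall back to the longest reusable overlap.
5 states suffice.
        a   b  
>  S0   S1  S0 
   S1   S2  S0 
   S2   S2  S3 
   S3   S1  S4 
 * S4   S4  S4 
(> = start, * = accepting)

start=S0; accept=S4; S0-a>S1; S0-b>S0; S1-a>S2; S1-b>S0; S2-a>S2; S2-b>S3; S3-a>S1; S3-b>S4; S4-a>S4; S4-b>S4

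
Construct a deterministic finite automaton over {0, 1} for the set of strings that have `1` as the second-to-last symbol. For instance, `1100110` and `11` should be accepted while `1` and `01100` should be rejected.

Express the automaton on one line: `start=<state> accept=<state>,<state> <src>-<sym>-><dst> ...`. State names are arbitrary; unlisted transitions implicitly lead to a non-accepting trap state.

Because acceptance depends on a position counted from the end, the machine has to buffer the most recent 2 symbols. Make each state the string of the last up-to-2 symbols read; on input `x` shift the window left and append `x`. Accept when the buffered window has length 2 and begins with `1`.
With 7 states:
        0   1  
>  q0   q1  q2 
   q1   q3  q4 
   q2   q5  q6 
   q3   q3  q4 
   q4   q5  q6 
 * q5   q3  q4 
 * q6   q5  q6 
(> = start, * = accepting)

start=q0 accept=q5,q6 q0-0->q1 q0-1->q2 q1-0->q3 q1-1->q4 q2-0->q5 q2-1->q6 q3-0->q3 q3-1->q4 q4-0->q5 q4-1->q6 q5-0->q3 q5-1->q4 q6-0->q5 q6-1->q6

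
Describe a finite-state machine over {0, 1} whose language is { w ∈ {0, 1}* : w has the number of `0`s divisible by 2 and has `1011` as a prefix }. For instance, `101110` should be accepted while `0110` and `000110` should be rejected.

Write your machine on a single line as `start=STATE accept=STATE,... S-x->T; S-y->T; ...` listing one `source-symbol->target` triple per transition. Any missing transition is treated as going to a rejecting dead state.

start=q0; accept=q6; q0-0->q1; q0-1->q2; q1-0->q1; q1-1->q1; q2-0->q3; q2-1->q1; q3-0->q1; q3-1->q4; q4-0->q1; q4-1->q5; q5-0->q6; q5-1->q5; q6-0->q5; q6-1->q6

Build one automaton per condition and run them in lockstep. The first has 2 states tracking the count of `0`s modulo 2; the second has 6 states tracking whether the input so far still matches the prefix `1011`. A product state is a pair (one from each), accepting exactly when both do. Minimizing collapses redundant product states.
        0   1  
>  q0   q1  q2 
   q1   q1  q1 
   q2   q3  q1 
   q3   q1  q4 
   q4   q1  q5 
   q5   q6  q5 
 * q6   q5  q6 
(> = start, * = accepting)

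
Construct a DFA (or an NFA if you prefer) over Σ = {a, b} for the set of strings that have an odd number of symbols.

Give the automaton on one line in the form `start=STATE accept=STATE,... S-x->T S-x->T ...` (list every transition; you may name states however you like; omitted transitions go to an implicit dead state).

start=q0 accept=q1 q0-a->q1 q0-b->q1 q1-a->q0 q1-b->q0

Count input length modulo 2: every symbol advances one step around the cycle q0 → q1 → q0. Accept at q1.
2 states suffice.
        a   b  
>  q0   q1  q1 
 * q1   q0  q0 
(> = start, * = accepting)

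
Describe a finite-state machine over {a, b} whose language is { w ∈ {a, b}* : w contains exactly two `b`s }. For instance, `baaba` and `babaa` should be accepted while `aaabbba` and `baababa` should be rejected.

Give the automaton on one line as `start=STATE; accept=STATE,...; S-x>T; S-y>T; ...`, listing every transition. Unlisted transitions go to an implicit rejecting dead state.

Count `b`s, saturating at 3: states q0 through q2 mean 0 through 2 `b`s seen; q3 means more than 2. Each `b` increments (capped at q3); other symbols loop. Accept from {q2}.
With 4 states:
        a   b  
>  q0   q0  q1 
   q1   q1  q2 
 * q2   q2  q3 
   q3   q3  q3 
(> = start, * = accepting)

start=q0; accept=q2; q0-a>q0; q0-b>q1; q1-a>q1; q1-b>q2; q2-a>q2; q2-b>q3; q3-a>q3; q3-b>q3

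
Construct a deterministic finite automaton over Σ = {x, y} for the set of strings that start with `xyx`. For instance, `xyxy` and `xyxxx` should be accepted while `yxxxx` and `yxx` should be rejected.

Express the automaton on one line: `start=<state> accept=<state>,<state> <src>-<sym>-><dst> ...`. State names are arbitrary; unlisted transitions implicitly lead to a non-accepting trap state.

Check the first 3 symbols one by one: S0 through S2 record how many have matched `xyx` so far; any wrong symbol goes to the dead state S4. After all 3 match we enter the accepting sink S3.
With 5 states:
        x   y  
>  S0   S1  S4 
   S1   S4  S2 
   S2   S3  S4 
 * S3   S3  S3 
   S4   S4  S4 
(> = start, * = accepting)

start=S0 accept=S3 S0-x->S1 S0-y->S4 S1-x->S4 S1-y->S2 S2-x->S3 S2-y->S4 S3-x->S3 S3-y->S3 S4-x->S4 S4-y->S4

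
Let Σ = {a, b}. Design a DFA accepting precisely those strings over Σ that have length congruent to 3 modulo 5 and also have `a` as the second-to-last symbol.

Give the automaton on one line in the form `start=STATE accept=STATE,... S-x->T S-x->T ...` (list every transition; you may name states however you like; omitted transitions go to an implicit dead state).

start=s0 accept=s4 s0-a->s1 s0-b->s1 s1-a->s2 s1-b->s3 s2-a->s4 s2-b->s4 s3-a->s5 s3-b->s5 s4-a->s6 s4-b->s6 s5-a->s6 s5-b->s6 s6-a->s0 s6-b->s0

Handle the two conditions separately and then intersect. One (5 states) tracks the input length modulo 5; the other (7 states) tracks the last 2 symbols read. Each combined state is a pair, one component from each; accept when both components accept. Minimizing collapses redundant product states.
7 states suffice.
        a   b  
>  s0   s1  s1 
   s1   s2  s3 
   s2   s4  s4 
   s3   s5  s5 
 * s4   s6  s6 
   s5   s6  s6 
   s6   s0  s0 
(> = start, * = accepting)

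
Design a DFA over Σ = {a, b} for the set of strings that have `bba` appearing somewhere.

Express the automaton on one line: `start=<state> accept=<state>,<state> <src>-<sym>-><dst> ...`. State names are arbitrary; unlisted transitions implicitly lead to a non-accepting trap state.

start=q0 accept=q3 q0-a->q0 q0-b->q1 q1-a->q0 q1-b->q2 q2-a->q3 q2-b->q2 q3-a->q3 q3-b->q3

Track how much of `bba` has been matched so far: state q0 is no progress, q3 is the absorbing accept state reached once `bba` has occurred. Intermediate states record partial matches; on a mismatch, fall back to the longest reusable overlap.
4 states suffice.
        a   b  
>  q0   q0  q1 
   q1   q0  q2 
   q2   q3  q2 
 * q3   q3  q3 
(> = start, * = accepting)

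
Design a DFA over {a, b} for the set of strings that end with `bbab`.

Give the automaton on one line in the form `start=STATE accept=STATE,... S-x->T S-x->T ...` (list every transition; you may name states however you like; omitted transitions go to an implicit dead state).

Let each state record the length of the longest suffix of the input read so far that is also a prefix of `bbab`. S1 means the last symbol is `b`; S2 means the last 2 symbols are `bb`; S3 means the last 3 symbols are `bba`; S4 means the last 4 symbols are `bbab`. Accept only at S4, where the string currently ends in `bbab`.
With 5 states:
        a   b  
>  S0   S0  S1 
   S1   S0  S2 
   S2   S3  S2 
   S3   S0  S4 
 * S4   S0  S2 
(> = start, * = accepting)

start=S0 accept=S4 S0-a->S0 S0-b->S1 S1-a->S0 S1-b->S2 S2-a->S3 S2-b->S2 S3-a->S0 S3-b->S4 S4-a->S0 S4-b->S2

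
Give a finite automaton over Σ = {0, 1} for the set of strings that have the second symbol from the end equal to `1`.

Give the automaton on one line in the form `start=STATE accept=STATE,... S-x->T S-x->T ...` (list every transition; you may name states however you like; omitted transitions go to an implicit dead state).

start=q0 accept=q5,q6 q0-0->q1 q0-1->q2 q1-0->q3 q1-1->q4 q2-0->q5 q2-1->q6 q3-0->q3 q3-1->q4 q4-0->q5 q4-1->q6 q5-0->q3 q5-1->q4 q6-0->q5 q6-1->q6

A DFA must remember the last 2 symbols (since which symbol is second-to-last isn't known until the input ends). Use one state per possible window of the last ≤2 symbols; accept from those whose window starts with `1`.
7 states suffice.
        0   1  
>  q0   q1  q2 
   q1   q3  q4 
   q2   q5  q6 
   q3   q3  q4 
   q4   q5  q6 
 * q5   q3  q4 
 * q6   q5  q6 
(> = start, * = accepting)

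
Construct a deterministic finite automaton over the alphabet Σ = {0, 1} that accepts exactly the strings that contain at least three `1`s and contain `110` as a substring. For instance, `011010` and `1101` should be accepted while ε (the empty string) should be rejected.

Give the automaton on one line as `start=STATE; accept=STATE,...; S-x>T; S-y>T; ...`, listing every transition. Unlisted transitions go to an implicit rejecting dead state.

Build one automaton per condition and run them in lockstep. The first has 5 states tracking the count of `1`s, saturating at 4; the second has 4 states tracking whether and how much of `110` has been seen. A product state is a pair (one from each), accepting exactly when both do. Minimizing collapses redundant product states.
       0  1 
>  A   A  B 
   B   C  D 
   C   C  E 
   D   F  G 
   E   C  G 
   F   F  H 
   G   H  G 
 * H   H  H 
(> = start, * = accepting)

start=A; accept=H; A-0>A; A-1>B; B-0>C; B-1>D; C-0>C; C-1>E; D-0>F; D-1>G; E-0>C; E-1>G; F-0>F; F-1>H; G-0>H; G-1>G; H-0>H; H-1>H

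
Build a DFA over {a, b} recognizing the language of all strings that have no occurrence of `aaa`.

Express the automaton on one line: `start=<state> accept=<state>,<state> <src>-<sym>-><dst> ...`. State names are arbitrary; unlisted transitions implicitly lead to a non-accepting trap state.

start=q0 accept=q0,q1,q2 q0-a->q1 q0-b->q0 q1-a->q2 q1-b->q0 q2-a->q3 q2-b->q0 q3-a->q3 q3-b->q3

Track partial matches of the forbidden pattern `aaa`. State q3 is a dead state reached once `aaa` has occurred; every other state accepts. q0 means no part of `aaa` is currently matched.
4 states suffice.
        a   b  
>* q0   q1  q0 
 * q1   q2  q0 
 * q2   q3  q0 
   q3   q3  q3 
(> = start, * = accepting)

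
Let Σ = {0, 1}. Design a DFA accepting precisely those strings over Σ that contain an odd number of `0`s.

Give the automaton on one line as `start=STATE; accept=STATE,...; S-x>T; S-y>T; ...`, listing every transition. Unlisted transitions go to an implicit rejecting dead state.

start=S0; accept=S1; S0-0>S1; S0-1>S0; S1-0>S0; S1-1>S1

Keep the running count of `0`s modulo 2: each `0` advances along the cycle S0 → S1 → S0 while other symbols loop. Accept at S1.
2 states suffice.
        0   1  
>  S0   S1  S0 
 * S1   S0  S1 
(> = start, * = accepting)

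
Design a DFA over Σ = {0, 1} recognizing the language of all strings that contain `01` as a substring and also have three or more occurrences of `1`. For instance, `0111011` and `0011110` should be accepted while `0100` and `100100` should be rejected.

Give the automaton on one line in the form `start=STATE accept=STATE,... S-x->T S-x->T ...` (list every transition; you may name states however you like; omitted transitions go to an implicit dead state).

Build one automaton per condition and run them in lockstep. One (3 states) tracks whether and how much of `01` has been seen; the other (5 states) tracks the count of `1`s, saturating at 4. Each combined state is a pair, one component from each; accept when both components accept. After merging equivalent states the machine shrinks.
7 states suffice.
        0   1  
>  s0   s1  s2 
   s1   s1  s3 
   s2   s3  s4 
   s3   s3  s5 
   s4   s5  s4 
   s5   s5  s6 
 * s6   s6  s6 
(> = start, * = accepting)

start=s0 accept=s6 s0-0->s1 s0-1->s2 s1-0->s1 s1-1->s3 s2-0->s3 s2-1->s4 s3-0->s3 s3-1->s5 s4-0->s5 s4-1->s4 s5-0->s5 s5-1->s6 s6-0->s6 s6-1->s6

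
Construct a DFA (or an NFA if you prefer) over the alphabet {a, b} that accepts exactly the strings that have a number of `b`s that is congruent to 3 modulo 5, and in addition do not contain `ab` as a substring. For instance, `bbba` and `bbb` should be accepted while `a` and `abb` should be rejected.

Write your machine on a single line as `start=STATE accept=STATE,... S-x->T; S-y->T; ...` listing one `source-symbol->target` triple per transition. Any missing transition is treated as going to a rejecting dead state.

Build one automaton per condition and run them in lockstep. The first has 5 states tracking the count of `b`s modulo 5; the second has 3 states tracking partial matches of the forbidden pattern `ab`. A product state is a pair (one from each), accepting exactly when both do. After merging equivalent states the machine shrinks.
With 7 states:
        a   b  
>  s0   s1  s2 
   s1   s1  s1 
   s2   s1  s3 
   s3   s1  s4 
 * s4   s5  s6 
 * s5   s5  s1 
   s6   s1  s0 
(> = start, * = accepting)

start=s0; accept=s4,s5; s0-a->s1; s0-b->s2; s1-a->s1; s1-b->s1; s2-a->s1; s2-b->s3; s3-a->s1; s3-b->s4; s4-a->s5; s4-b->s6; s5-a->s5; s5-b->s1; s6-a->s1; s6-b->s0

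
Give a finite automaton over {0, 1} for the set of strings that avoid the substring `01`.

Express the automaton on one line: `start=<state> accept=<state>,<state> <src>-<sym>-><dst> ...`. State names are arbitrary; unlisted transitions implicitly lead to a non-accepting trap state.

Track partial matches of the forbidden pattern `01`. State q2 is a dead state reached once `01` has occurred; every other state accepts. q0 means no part of `01` is currently matched.
3 states suffice.
        0   1  
>* q0   q1  q0 
 * q1   q1  q2 
   q2   q2  q2 
(> = start, * = accepting)

start=q0 accept=q0,q1 q0-0->q1 q0-1->q0 q1-0->q1 q1-1->q2 q2-0->q2 q2-1->q2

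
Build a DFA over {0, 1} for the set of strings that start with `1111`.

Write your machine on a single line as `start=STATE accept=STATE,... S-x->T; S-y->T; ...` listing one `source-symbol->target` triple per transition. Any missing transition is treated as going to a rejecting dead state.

start=S0; accept=S4; S0-0->S5; S0-1->S1; S1-0->S5; S1-1->S2; S2-0->S5; S2-1->S3; S3-0->S5; S3-1->S4; S4-0->S4; S4-1->S4; S5-0->S5; S5-1->S5

Walk along `1111` while the input agrees: from S0 take `1` to S1, and so on. Any deviation drops to the rejecting sink S5. Once S4 is reached the prefix is confirmed and every continuation is accepted.
With 6 states:
        0   1  
>  S0   S5  S1 
   S1   S5  S2 
   S2   S5  S3 
   S3   S5  S4 
 * S4   S4  S4 
   S5   S5  S5 
(> = start, * = accepting)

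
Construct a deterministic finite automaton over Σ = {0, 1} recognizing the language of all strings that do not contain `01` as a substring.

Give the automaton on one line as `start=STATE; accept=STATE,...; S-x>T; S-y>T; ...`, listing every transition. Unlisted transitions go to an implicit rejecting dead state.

start=S0; accept=S0,S1; S0-0>S1; S0-1>S0; S1-0>S1; S1-1>S2; S2-0>S2; S2-1>S2

This is the complement of 'contains `01`'. Use the same substring-matching states — S0 through S2 holding how much of `01` has just been matched — but flip the accepting set: everything except the trap S2 accepts.
With 3 states:
        0   1  
>* S0   S1  S0 
 * S1   S1  S2 
   S2   S2  S2 
(> = start, * = accepting)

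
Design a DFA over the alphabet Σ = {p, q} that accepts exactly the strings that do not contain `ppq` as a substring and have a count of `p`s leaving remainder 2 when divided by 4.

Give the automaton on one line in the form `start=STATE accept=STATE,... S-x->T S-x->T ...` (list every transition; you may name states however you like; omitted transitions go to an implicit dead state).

start=A accept=C,G,J A-p->B A-q->A B-p->C B-q->D C-p->E C-q->F D-p->G D-q->D E-p->H E-q->I F-p->I F-q->F G-p->E G-q->J H-p->K H-q->L I-p->L I-q->I J-p->M J-q->J K-p->C K-q->N L-p->N L-q->L M-p->H M-q->O N-p->F N-q->N O-p->P O-q->O P-p->K P-q->A

Handle the two conditions separately and then intersect. The first has 4 states tracking partial matches of the forbidden pattern `ppq`; the second has 4 states tracking the count of `p`s modulo 4. A product state is a pair (one from each), accepting exactly when both do.
16 states suffice.
       p  q 
>  A   B  A 
   B   C  D 
 * C   E  F 
   D   G  D 
   E   H  I 
   F   I  F 
 * G   E  J 
   H   K  L 
   I   L  I 
 * J   M  J 
   K   C  N 
   L   N  L 
   M   H  O 
   N   F  N 
   O   P  O 
   P   K  A 
(> = start, * = accepting)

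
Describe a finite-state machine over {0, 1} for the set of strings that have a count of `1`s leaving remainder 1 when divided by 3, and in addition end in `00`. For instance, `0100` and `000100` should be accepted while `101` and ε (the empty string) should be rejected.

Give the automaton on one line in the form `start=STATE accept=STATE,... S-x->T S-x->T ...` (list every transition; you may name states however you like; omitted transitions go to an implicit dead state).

start=S0 accept=S6 S0-0->S1 S0-1->S2 S1-0->S3 S1-1->S2 S2-0->S4 S2-1->S5 S3-0->S3 S3-1->S2 S4-0->S6 S4-1->S5 S5-0->S7 S5-1->S0 S6-0->S6 S6-1->S5 S7-0->S8 S7-1->S0 S8-0->S8 S8-1->S0

Run two small machines in parallel and take their product. One (3 states) tracks the count of `1`s modulo 3; the other (3 states) tracks how much of the suffix `00` has currently been matched. Each combined state is a pair, one component from each; accept when both components accept.
        0   1  
>  S0   S1  S2 
   S1   S3  S2 
   S2   S4  S5 
   S3   S3  S2 
   S4   S6  S5 
   S5   S7  S0 
 * S6   S6  S5 
   S7   S8  S0 
   S8   S8  S0 
(> = start, * = accepting)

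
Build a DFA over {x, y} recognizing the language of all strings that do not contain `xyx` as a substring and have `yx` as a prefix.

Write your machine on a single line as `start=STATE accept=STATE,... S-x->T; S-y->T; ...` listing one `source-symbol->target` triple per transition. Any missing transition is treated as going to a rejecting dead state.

start=S0; accept=S3,S4,S5; S0-x->S1; S0-y->S2; S1-x->S1; S1-y->S1; S2-x->S3; S2-y->S1; S3-x->S3; S3-y->S4; S4-x->S1; S4-y->S5; S5-x->S3; S5-y->S5

Handle the two conditions separately and then intersect. One (4 states) tracks partial matches of the forbidden pattern `xyx`; the other (4 states) tracks whether the input so far still matches the prefix `yx`. Each combined state is a pair, one component from each; accept when both components accept. After merging equivalent states the machine shrinks.
With 6 states:
        x   y  
>  S0   S1  S2 
   S1   S1  S1 
   S2   S3  S1 
 * S3   S3  S4 
 * S4   S1  S5 
 * S5   S3  S5 
(> = start, * = accepting)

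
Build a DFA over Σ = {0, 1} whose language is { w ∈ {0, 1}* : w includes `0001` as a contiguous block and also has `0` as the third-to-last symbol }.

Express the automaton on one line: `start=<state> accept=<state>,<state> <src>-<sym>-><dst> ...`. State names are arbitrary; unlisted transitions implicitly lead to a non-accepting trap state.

start=A accept=P,Q,R,W A-0->B A-1->C B-0->D B-1->E C-0->F C-1->G D-0->H D-1->I E-0->J E-1->K F-0->L F-1->M G-0->N G-1->O H-0->H H-1->P I-0->J I-1->K J-0->L J-1->M K-0->N K-1->O L-0->H L-1->I M-0->J M-1->K N-0->L N-1->M O-0->N O-1->O P-0->Q P-1->R Q-0->S Q-1->T R-0->U R-1->V S-0->W S-1->P T-0->Q T-1->R U-0->S U-1->T V-0->U V-1->V W-0->W W-1->P

Handle the two conditions separately and then intersect. The first has 5 states tracking whether and how much of `0001` has been seen; the second has 15 states tracking the last 3 symbols read. A product state is a pair (one from each), accepting exactly when both do.
With 23 states:
       0  1 
>  A   B  C 
   B   D  E 
   C   F  G 
   D   H  I 
   E   J  K 
   F   L  M 
   G   N  O 
   H   H  P 
   I   J  K 
   J   L  M 
   K   N  O 
   L   H  I 
   M   J  K 
   N   L  M 
   O   N  O 
 * P   Q  R 
 * Q   S  T 
 * R   U  V 
   S   W  P 
   T   Q  R 
   U   S  T 
   V   U  V 
 * W   W  P 
(> = start, * = accepting)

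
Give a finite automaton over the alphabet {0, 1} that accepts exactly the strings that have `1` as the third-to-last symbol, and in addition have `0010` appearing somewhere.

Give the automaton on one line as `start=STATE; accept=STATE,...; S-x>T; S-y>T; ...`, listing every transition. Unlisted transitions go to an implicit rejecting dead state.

Handle the two conditions separately and then intersect. The first has 15 states tracking the last 3 symbols read; the second has 5 states tracking whether and how much of `0010` has been seen. A product state is a pair (one from each), accepting exactly when both do.
          0    1  
>  q0     q1   q2 
   q1     q3   q4 
   q2     q5   q6 
   q3     q7   q8 
   q4     q9  q10 
   q5    q11  q12 
   q6    q13  q14 
   q7     q7   q8 
   q8    q15  q10 
   q9    q11  q12 
   q10   q13  q14 
   q11    q7   q8 
   q12    q9  q10 
   q13   q11  q12 
   q14   q13  q14 
   q15   q16  q17 
 * q16   q18  q19 
 * q17   q15  q20 
   q18   q18  q19 
   q19   q15  q20 
   q20   q21  q22 
 * q21   q16  q17 
 * q22   q21  q22 
(> = start, * = accepting)

start=q0; accept=q16,q17,q21,q22; q0-0>q1; q0-1>q2; q1-0>q3; q1-1>q4; q2-0>q5; q2-1>q6; q3-0>q7; q3-1>q8; q4-0>q9; q4-1>q10; q5-0>q11; q5-1>q12; q6-0>q13; q6-1>q14; q7-0>q7; q7-1>q8; q8-0>q15; q8-1>q10; q9-0>q11; q9-1>q12; q10-0>q13; q10-1>q14; q11-0>q7; q11-1>q8; q12-0>q9; q12-1>q10; q13-0>q11; q13-1>q12; q14-0>q13; q14-1>q14; q15-0>q16; q15-1>q17; q16-0>q18; q16-1>q19; q17-0>q15; q17-1>q20; q18-0>q18; q18-1>q19; q19-0>q15; q19-1>q20; q20-0>q21; q20-1>q22; q21-0>q16; q21-1>q17; q22-0>q21; q22-1>q22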